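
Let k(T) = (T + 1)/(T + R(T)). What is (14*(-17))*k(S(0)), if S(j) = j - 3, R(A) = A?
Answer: -238/3 ≈ -79.333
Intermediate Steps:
S(j) = -3 + j
k(T) = (1 + T)/(2*T) (k(T) = (T + 1)/(T + T) = (1 + T)/((2*T)) = (1 + T)*(1/(2*T)) = (1 + T)/(2*T))
(14*(-17))*k(S(0)) = (14*(-17))*((1 + (-3 + 0))/(2*(-3 + 0))) = -119*(1 - 3)/(-3) = -119*(-1)*(-2)/3 = -238*⅓ = -238/3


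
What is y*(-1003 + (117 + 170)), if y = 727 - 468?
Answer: -185444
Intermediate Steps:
y = 259
y*(-1003 + (117 + 170)) = 259*(-1003 + (117 + 170)) = 259*(-1003 + 287) = 259*(-716) = -185444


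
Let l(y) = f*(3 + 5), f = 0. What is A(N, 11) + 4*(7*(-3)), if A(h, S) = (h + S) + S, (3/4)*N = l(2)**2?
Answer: -62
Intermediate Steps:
l(y) = 0 (l(y) = 0*(3 + 5) = 0*8 = 0)
N = 0 (N = (4/3)*0**2 = (4/3)*0 = 0)
A(h, S) = h + 2*S (A(h, S) = (S + h) + S = h + 2*S)
A(N, 11) + 4*(7*(-3)) = (0 + 2*11) + 4*(7*(-3)) = (0 + 22) + 4*(-21) = 22 - 84 = -62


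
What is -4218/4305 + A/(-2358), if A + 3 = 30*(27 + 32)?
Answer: -1950331/1127910 ≈ -1.7292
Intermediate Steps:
A = 1767 (A = -3 + 30*(27 + 32) = -3 + 30*59 = -3 + 1770 = 1767)
-4218/4305 + A/(-2358) = -4218/4305 + 1767/(-2358) = -4218*1/4305 + 1767*(-1/2358) = -1406/1435 - 589/786 = -1950331/1127910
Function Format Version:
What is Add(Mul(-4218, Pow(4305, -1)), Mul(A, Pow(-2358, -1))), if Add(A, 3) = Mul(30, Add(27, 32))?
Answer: Rational(-1950331, 1127910) ≈ -1.7292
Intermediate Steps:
A = 1767 (A = Add(-3, Mul(30, Add(27, 32))) = Add(-3, Mul(30, 59)) = Add(-3, 1770) = 1767)
Add(Mul(-4218, Pow(4305, -1)), Mul(A, Pow(-2358, -1))) = Add(Mul(-4218, Pow(4305, -1)), Mul(1767, Pow(-2358, -1))) = Add(Mul(-4218, Rational(1, 4305)), Mul(1767, Rational(-1, 2358))) = Add(Rational(-1406, 1435), Rational(-589, 786)) = Rational(-1950331, 1127910)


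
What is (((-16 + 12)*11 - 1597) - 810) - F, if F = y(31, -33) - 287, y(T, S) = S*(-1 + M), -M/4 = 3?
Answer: -2593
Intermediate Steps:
M = -12 (M = -4*3 = -12)
y(T, S) = -13*S (y(T, S) = S*(-1 - 12) = S*(-13) = -13*S)
F = 142 (F = -13*(-33) - 287 = 429 - 287 = 142)
(((-16 + 12)*11 - 1597) - 810) - F = (((-16 + 12)*11 - 1597) - 810) - 1*142 = ((-4*11 - 1597) - 810) - 142 = ((-44 - 1597) - 810) - 142 = (-1641 - 810) - 142 = -2451 - 142 = -2593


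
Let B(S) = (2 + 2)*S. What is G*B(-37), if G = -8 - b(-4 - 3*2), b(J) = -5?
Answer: 444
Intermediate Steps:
B(S) = 4*S
G = -3 (G = -8 - 1*(-5) = -8 + 5 = -3)
G*B(-37) = -12*(-37) = -3*(-148) = 444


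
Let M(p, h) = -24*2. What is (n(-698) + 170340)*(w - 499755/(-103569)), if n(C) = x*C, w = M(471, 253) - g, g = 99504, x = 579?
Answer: 803499643886022/34523 ≈ 2.3274e+10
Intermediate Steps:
M(p, h) = -48
w = -99552 (w = -48 - 1*99504 = -48 - 99504 = -99552)
n(C) = 579*C
(n(-698) + 170340)*(w - 499755/(-103569)) = (579*(-698) + 170340)*(-99552 - 499755/(-103569)) = (-404142 + 170340)*(-99552 - 499755*(-1/103569)) = -233802*(-99552 + 166585/34523) = -233802*(-3436667111/34523) = 803499643886022/34523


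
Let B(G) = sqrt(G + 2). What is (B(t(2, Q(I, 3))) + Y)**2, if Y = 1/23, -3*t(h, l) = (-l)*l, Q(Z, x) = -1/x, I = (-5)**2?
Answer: 29122/14283 + 2*sqrt(165)/207 ≈ 2.1630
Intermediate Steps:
I = 25
t(h, l) = l**2/3 (t(h, l) = -(-l)*l/3 = -(-1)*l**2/3 = l**2/3)
B(G) = sqrt(2 + G)
Y = 1/23 ≈ 0.043478
(B(t(2, Q(I, 3))) + Y)**2 = (sqrt(2 + (-1/3)**2/3) + 1/23)**2 = (sqrt(2 + (1/3)*(1/9)) + 1/23)**2 = (sqrt(2 + 1/27) + 1/23)**2 = (sqrt(55/27) + 1/23)**2 = (sqrt(165)/9 + 1/23)**2 = (1/23 + sqrt(165)/9)**2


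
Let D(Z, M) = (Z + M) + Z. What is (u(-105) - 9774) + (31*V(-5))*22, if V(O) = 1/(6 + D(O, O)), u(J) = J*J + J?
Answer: 9632/9 ≈ 1070.2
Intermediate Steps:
u(J) = J + J² (u(J) = J² + J = J + J²)
D(Z, M) = M + 2*Z (D(Z, M) = (M + Z) + Z = M + 2*Z)
V(O) = 1/(6 + 3*O) (V(O) = 1/(6 + (O + 2*O)) = 1/(6 + 3*O))
(u(-105) - 9774) + (31*V(-5))*22 = (-105*(1 - 105) - 9774) + (31*(1/(3*(2 - 5))))*22 = (-105*(-104) - 9774) + (31*((⅓)/(-3)))*22 = (10920 - 9774) + (31*((⅓)*(-⅓)))*22 = 1146 + (31*(-⅑))*22 = 1146 - 31/9*22 = 1146 - 682/9 = 9632/9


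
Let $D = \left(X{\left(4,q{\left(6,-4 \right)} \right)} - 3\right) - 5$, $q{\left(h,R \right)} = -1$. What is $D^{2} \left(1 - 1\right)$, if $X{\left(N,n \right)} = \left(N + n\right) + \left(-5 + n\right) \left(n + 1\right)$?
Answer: $0$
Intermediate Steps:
$X{\left(N,n \right)} = N + n + \left(1 + n\right) \left(-5 + n\right)$ ($X{\left(N,n \right)} = \left(N + n\right) + \left(-5 + n\right) \left(1 + n\right) = \left(N + n\right) + \left(1 + n\right) \left(-5 + n\right) = N + n + \left(1 + n\right) \left(-5 + n\right)$)
$D = -5$ ($D = \left(\left(-5 + 4 + \left(-1\right)^{2} - -3\right) - 3\right) - 5 = \left(\left(-5 + 4 + 1 + 3\right) - 3\right) - 5 = \left(3 - 3\right) - 5 = 0 - 5 = -5$)
$D^{2} \left(1 - 1\right) = \left(-5\right)^{2} \left(1 - 1\right) = 25 \cdot 0 = 0$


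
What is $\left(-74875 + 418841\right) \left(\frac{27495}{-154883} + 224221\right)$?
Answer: $\frac{11945249063127968}{154883} \approx 7.7124 \cdot 10^{10}$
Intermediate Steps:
$\left(-74875 + 418841\right) \left(\frac{27495}{-154883} + 224221\right) = 343966 \left(27495 \left(- \frac{1}{154883}\right) + 224221\right) = 343966 \left(- \frac{27495}{154883} + 224221\right) = 343966 \cdot \frac{34727993648}{154883} = \frac{11945249063127968}{154883}$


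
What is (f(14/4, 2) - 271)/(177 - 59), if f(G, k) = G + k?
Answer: -9/4 ≈ -2.2500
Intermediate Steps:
(f(14/4, 2) - 271)/(177 - 59) = ((14/4 + 2) - 271)/(177 - 59) = ((14*(1/4) + 2) - 271)/118 = ((7/2 + 2) - 271)*(1/118) = (11/2 - 271)*(1/118) = -531/2*1/118 = -9/4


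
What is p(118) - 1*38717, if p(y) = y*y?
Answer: -24793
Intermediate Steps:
p(y) = y²
p(118) - 1*38717 = 118² - 1*38717 = 13924 - 38717 = -24793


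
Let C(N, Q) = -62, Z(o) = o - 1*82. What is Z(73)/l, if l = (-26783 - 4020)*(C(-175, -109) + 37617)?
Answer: 9/1156806665 ≈ 7.7800e-9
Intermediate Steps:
Z(o) = -82 + o (Z(o) = o - 82 = -82 + o)
l = -1156806665 (l = (-26783 - 4020)*(-62 + 37617) = -30803*37555 = -1156806665)
Z(73)/l = (-82 + 73)/(-1156806665) = -9*(-1/1156806665) = 9/1156806665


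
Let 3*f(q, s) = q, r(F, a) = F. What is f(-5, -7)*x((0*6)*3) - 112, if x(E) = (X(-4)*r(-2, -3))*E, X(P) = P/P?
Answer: -112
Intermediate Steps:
X(P) = 1
f(q, s) = q/3
x(E) = -2*E (x(E) = (1*(-2))*E = -2*E)
f(-5, -7)*x((0*6)*3) - 112 = ((1/3)*(-5))*(-2*0*6*3) - 112 = -(-10)*0*3/3 - 112 = -(-10)*0/3 - 112 = -5/3*0 - 112 = 0 - 112 = -112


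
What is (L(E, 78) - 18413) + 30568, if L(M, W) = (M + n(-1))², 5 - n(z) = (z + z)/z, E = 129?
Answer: 29579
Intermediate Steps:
n(z) = 3 (n(z) = 5 - (z + z)/z = 5 - 2*z/z = 5 - 1*2 = 5 - 2 = 3)
L(M, W) = (3 + M)² (L(M, W) = (M + 3)² = (3 + M)²)
(L(E, 78) - 18413) + 30568 = ((3 + 129)² - 18413) + 30568 = (132² - 18413) + 30568 = (17424 - 18413) + 30568 = -989 + 30568 = 29579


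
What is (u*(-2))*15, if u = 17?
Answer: -510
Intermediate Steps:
(u*(-2))*15 = (17*(-2))*15 = -34*15 = -510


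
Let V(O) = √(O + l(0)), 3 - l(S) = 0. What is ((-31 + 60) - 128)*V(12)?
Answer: -99*√15 ≈ -383.43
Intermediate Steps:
l(S) = 3 (l(S) = 3 - 1*0 = 3 + 0 = 3)
V(O) = √(3 + O) (V(O) = √(O + 3) = √(3 + O))
((-31 + 60) - 128)*V(12) = ((-31 + 60) - 128)*√(3 + 12) = (29 - 128)*√15 = -99*√15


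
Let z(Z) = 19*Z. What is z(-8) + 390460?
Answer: 390308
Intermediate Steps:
z(-8) + 390460 = 19*(-8) + 390460 = -152 + 390460 = 390308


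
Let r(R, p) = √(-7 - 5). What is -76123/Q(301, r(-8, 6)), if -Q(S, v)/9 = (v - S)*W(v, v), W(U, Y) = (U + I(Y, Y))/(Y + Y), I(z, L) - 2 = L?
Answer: -152246*√3/(-2817*I + 5400*√3) ≈ -25.849 - 7.7853*I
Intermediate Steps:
I(z, L) = 2 + L
W(U, Y) = (2 + U + Y)/(2*Y) (W(U, Y) = (U + (2 + Y))/(Y + Y) = (2 + U + Y)/((2*Y)) = (2 + U + Y)*(1/(2*Y)) = (2 + U + Y)/(2*Y))
r(R, p) = 2*I*√3 (r(R, p) = √(-12) = 2*I*√3)
Q(S, v) = -9*(2 + 2*v)*(v - S)/(2*v) (Q(S, v) = -9*(v - S)*(2 + v + v)/(2*v) = -9*(v - S)*(2 + 2*v)/(2*v) = -9*(2 + 2*v)*(v - S)/(2*v))
-76123/Q(301, r(-8, 6)) = -76123*2*I*√3/(9*(1 + 2*I*√3)*(301 - 2*I*√3)) = -152246*I*√3/(9*(1 + 2*I*√3)*(301 - 2*I*√3))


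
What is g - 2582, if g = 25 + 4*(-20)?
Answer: -2637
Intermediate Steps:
g = -55 (g = 25 - 80 = -55)
g - 2582 = -55 - 2582 = -2637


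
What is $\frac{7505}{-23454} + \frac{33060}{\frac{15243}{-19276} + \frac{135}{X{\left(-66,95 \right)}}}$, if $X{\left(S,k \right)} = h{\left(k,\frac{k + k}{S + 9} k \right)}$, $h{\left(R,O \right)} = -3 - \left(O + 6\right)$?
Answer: $- \frac{4598525653373855}{48960295362} \approx -93924.0$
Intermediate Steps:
$h{\left(R,O \right)} = -9 - O$ ($h{\left(R,O \right)} = -3 - \left(6 + O\right) = -9 - O$)
$X{\left(S,k \right)} = -9 - \frac{2 k^{2}}{9 + S}$ ($X{\left(S,k \right)} = -9 - \frac{k + k}{S + 9} k = -9 - \frac{2 k}{9 + S} k = -9 - \frac{2 k^{2}}{9 + S}$)
$\frac{7505}{-23454} + \frac{33060}{\frac{15243}{-19276} + \frac{135}{X{\left(-66,95 \right)}}} = \frac{7505}{-23454} + \frac{33060}{\frac{15243}{-19276} + \frac{135}{\frac{1}{9 - 66} \left(-81 - -594 - 2 \cdot 95^{2}\right)}} = 7505 \left(- \frac{1}{23454}\right) + \frac{33060}{15243 \left(- \frac{1}{19276}\right) + \frac{135}{\frac{1}{-57} \left(-81 + 594 - 18050\right)}} = - \frac{7505}{23454} + \frac{33060}{- \frac{15243}{19276} + \frac{135}{\left(- \frac{1}{57}\right) \left(-81 + 594 - 18050\right)}} = - \frac{7505}{23454} + \frac{33060}{- \frac{15243}{19276} + \frac{135}{\left(- \frac{1}{57}\right) \left(-17537\right)}} = - \frac{7505}{23454} + \frac{33060}{- \frac{15243}{19276} + \frac{135}{\frac{923}{3}}} = - \frac{7505}{23454} + \frac{33060}{- \frac{15243}{19276} + 135 \cdot \frac{3}{923}} = - \frac{7505}{23454} + \frac{33060}{- \frac{15243}{19276} + \frac{405}{923}} = - \frac{7505}{23454} + \frac{33060}{- \frac{6262509}{17791748}} = - \frac{7505}{23454} + 33060 \left(- \frac{17791748}{6262509}\right) = - \frac{7505}{23454} - \frac{196065062960}{2087503} = - \frac{4598525653373855}{48960295362}$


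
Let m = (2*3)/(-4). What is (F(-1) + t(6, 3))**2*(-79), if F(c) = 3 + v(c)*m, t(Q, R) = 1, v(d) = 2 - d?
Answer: -79/4 ≈ -19.750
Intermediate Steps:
m = -3/2 (m = 6*(-1/4) = -3/2 ≈ -1.5000)
F(c) = 3*c/2 (F(c) = 3 + (2 - c)*(-3/2) = 3 + (-3 + 3*c/2) = 3*c/2)
(F(-1) + t(6, 3))**2*(-79) = ((3/2)*(-1) + 1)**2*(-79) = (-3/2 + 1)**2*(-79) = (-1/2)**2*(-79) = (1/4)*(-79) = -79/4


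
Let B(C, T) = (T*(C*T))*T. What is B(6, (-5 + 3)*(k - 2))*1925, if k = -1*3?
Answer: 11550000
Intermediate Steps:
k = -3
B(C, T) = C*T³ (B(C, T) = (C*T²)*T = C*T³)
B(6, (-5 + 3)*(k - 2))*1925 = (6*((-5 + 3)*(-3 - 2))³)*1925 = (6*(-2*(-5))³)*1925 = (6*10³)*1925 = (6*1000)*1925 = 6000*1925 = 11550000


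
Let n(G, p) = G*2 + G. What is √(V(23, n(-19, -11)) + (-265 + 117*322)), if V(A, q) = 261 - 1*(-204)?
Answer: √37874 ≈ 194.61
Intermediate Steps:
n(G, p) = 3*G (n(G, p) = 2*G + G = 3*G)
V(A, q) = 465 (V(A, q) = 261 + 204 = 465)
√(V(23, n(-19, -11)) + (-265 + 117*322)) = √(465 + (-265 + 117*322)) = √(465 + (-265 + 37674)) = √(465 + 37409) = √37874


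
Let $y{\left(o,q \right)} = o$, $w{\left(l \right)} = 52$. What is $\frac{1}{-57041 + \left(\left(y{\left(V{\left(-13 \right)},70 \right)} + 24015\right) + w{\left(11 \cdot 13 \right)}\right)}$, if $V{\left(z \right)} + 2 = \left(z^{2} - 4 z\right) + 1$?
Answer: $- \frac{1}{32754} \approx -3.0531 \cdot 10^{-5}$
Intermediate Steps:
$V{\left(z \right)} = -1 + z^{2} - 4 z$ ($V{\left(z \right)} = -2 + \left(\left(z^{2} - 4 z\right) + 1\right) = -2 + \left(1 + z^{2} - 4 z\right) = -1 + z^{2} - 4 z$)
$\frac{1}{-57041 + \left(\left(y{\left(V{\left(-13 \right)},70 \right)} + 24015\right) + w{\left(11 \cdot 13 \right)}\right)} = \frac{1}{-57041 + \left(\left(\left(-1 + \left(-13\right)^{2} - -52\right) + 24015\right) + 52\right)} = \frac{1}{-57041 + \left(\left(\left(-1 + 169 + 52\right) + 24015\right) + 52\right)} = \frac{1}{-57041 + \left(\left(220 + 24015\right) + 52\right)} = \frac{1}{-57041 + \left(24235 + 52\right)} = \frac{1}{-57041 + 24287} = \frac{1}{-32754} = - \frac{1}{32754}$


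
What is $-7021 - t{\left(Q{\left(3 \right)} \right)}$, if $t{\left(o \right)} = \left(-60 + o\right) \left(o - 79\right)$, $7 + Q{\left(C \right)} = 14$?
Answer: $-10837$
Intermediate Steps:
$Q{\left(C \right)} = 7$ ($Q{\left(C \right)} = -7 + 14 = 7$)
$t{\left(o \right)} = \left(-79 + o\right) \left(-60 + o\right)$ ($t{\left(o \right)} = \left(-60 + o\right) \left(-79 + o\right) = \left(-79 + o\right) \left(-60 + o\right)$)
$-7021 - t{\left(Q{\left(3 \right)} \right)} = -7021 - \left(4740 + 7^{2} - 973\right) = -7021 - \left(4740 + 49 - 973\right) = -7021 - 3816 = -10837$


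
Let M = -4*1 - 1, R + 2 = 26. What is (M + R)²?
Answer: 361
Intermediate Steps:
R = 24 (R = -2 + 26 = 24)
M = -5 (M = -4 - 1 = -5)
(M + R)² = (-5 + 24)² = 19² = 361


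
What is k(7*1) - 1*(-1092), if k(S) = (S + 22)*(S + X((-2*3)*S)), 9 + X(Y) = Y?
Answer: -184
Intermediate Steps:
X(Y) = -9 + Y
k(S) = (-9 - 5*S)*(22 + S) (k(S) = (S + 22)*(S + (-9 + (-2*3)*S)) = (22 + S)*(S + (-9 - 6*S)) = (22 + S)*(-9 - 5*S) = (-9 - 5*S)*(22 + S))
k(7*1) - 1*(-1092) = (-198 - 833 - 5*(7*1)**2) - 1*(-1092) = (-198 - 119*7 - 5*7**2) + 1092 = (-198 - 833 - 5*49) + 1092 = (-198 - 833 - 245) + 1092 = -1276 + 1092 = -184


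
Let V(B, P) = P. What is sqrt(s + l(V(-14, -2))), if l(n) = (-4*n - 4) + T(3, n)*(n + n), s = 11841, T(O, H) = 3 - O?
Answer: sqrt(11845) ≈ 108.83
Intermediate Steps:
l(n) = -4 - 4*n (l(n) = (-4*n - 4) + (3 - 1*3)*(n + n) = (-4 - 4*n) + (3 - 3)*(2*n) = (-4 - 4*n) + 0*(2*n) = (-4 - 4*n) + 0 = -4 - 4*n)
sqrt(s + l(V(-14, -2))) = sqrt(11841 + (-4 - 4*(-2))) = sqrt(11841 + (-4 + 8)) = sqrt(11841 + 4) = sqrt(11845)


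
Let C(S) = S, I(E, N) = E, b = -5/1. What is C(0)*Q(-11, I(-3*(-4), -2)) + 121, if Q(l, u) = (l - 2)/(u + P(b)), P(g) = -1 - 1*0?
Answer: 121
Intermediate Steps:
b = -5 (b = -5*1 = -5)
P(g) = -1 (P(g) = -1 + 0 = -1)
Q(l, u) = (-2 + l)/(-1 + u) (Q(l, u) = (l - 2)/(u - 1) = (-2 + l)/(-1 + u))
C(0)*Q(-11, I(-3*(-4), -2)) + 121 = 0*((-2 - 11)/(-1 - 3*(-4))) + 121 = 0*(-13/(-1 + 12)) + 121 = 0*(-13/11) + 121 = 0 + 121 = 121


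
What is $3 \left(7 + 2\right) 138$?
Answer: $3726$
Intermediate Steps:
$3 \left(7 + 2\right) 138 = 3 \cdot 9 \cdot 138 = 27 \cdot 138 = 3726$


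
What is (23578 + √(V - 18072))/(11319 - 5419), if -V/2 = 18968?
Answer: 11789/2950 + I*√14002/2950 ≈ 3.9963 + 0.040112*I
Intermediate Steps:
V = -37936 (V = -2*18968 = -37936)
(23578 + √(V - 18072))/(11319 - 5419) = (23578 + √(-37936 - 18072))/(11319 - 5419) = (23578 + √(-56008))/5900 = (23578 + 2*I*√14002)*(1/5900) = 11789/2950 + I*√14002/2950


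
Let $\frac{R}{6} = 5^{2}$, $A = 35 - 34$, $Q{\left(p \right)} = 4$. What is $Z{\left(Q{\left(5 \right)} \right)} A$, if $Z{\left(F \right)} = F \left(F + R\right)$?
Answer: $616$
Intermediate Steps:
$A = 1$
$R = 150$ ($R = 6 \cdot 5^{2} = 6 \cdot 25 = 150$)
$Z{\left(F \right)} = F \left(150 + F\right)$ ($Z{\left(F \right)} = F \left(F + 150\right) = F \left(150 + F\right)$)
$Z{\left(Q{\left(5 \right)} \right)} A = 4 \left(150 + 4\right) 1 = 4 \cdot 154 \cdot 1 = 616 \cdot 1 = 616$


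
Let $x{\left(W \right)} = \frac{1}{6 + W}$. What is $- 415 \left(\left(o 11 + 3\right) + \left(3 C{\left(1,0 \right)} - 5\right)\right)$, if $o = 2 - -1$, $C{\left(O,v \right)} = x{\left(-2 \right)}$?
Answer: $- \frac{52705}{4} \approx -13176.0$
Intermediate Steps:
$C{\left(O,v \right)} = \frac{1}{4}$ ($C{\left(O,v \right)} = \frac{1}{6 - 2} = \frac{1}{4}$)
$o = 3$ ($o = 2 + 1 = 3$)
$- 415 \left(\left(o 11 + 3\right) + \left(3 C{\left(1,0 \right)} - 5\right)\right) = - 415 \left(\left(3 \cdot 11 + 3\right) + \left(3 \cdot \frac{1}{4} - 5\right)\right) = - 415 \left(\left(33 + 3\right) + \left(\frac{3}{4} - 5\right)\right) = - 415 \left(36 - \frac{17}{4}\right) = \left(-415\right) \frac{127}{4} = - \frac{52705}{4}$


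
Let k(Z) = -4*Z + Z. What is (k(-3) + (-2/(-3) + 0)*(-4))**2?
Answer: 361/9 ≈ 40.111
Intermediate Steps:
k(Z) = -3*Z
(k(-3) + (-2/(-3) + 0)*(-4))**2 = (-3*(-3) + (-2/(-3) + 0)*(-4))**2 = (9 + (-2*(-1/3) + 0)*(-4))**2 = (9 + (2/3 + 0)*(-4))**2 = (9 + (2/3)*(-4))**2 = (9 - 8/3)**2 = (19/3)**2 = 361/9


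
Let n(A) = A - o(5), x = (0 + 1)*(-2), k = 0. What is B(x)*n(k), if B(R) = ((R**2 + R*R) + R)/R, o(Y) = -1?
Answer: -3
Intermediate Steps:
x = -2 (x = 1*(-2) = -2)
n(A) = 1 + A (n(A) = A - 1*(-1) = A + 1 = 1 + A)
B(R) = (R + 2*R**2)/R (B(R) = ((R**2 + R**2) + R)/R = (2*R**2 + R)/R = (R + 2*R**2)/R)
B(x)*n(k) = (1 + 2*(-2))*(1 + 0) = (1 - 4)*1 = -3*1 = -3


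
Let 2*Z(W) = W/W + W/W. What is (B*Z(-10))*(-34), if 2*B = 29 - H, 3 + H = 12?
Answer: -340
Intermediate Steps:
H = 9 (H = -3 + 12 = 9)
Z(W) = 1 (Z(W) = (W/W + W/W)/2 = (1 + 1)/2 = (½)*2 = 1)
B = 10 (B = (29 - 1*9)/2 = (29 - 9)/2 = (½)*20 = 10)
(B*Z(-10))*(-34) = (10*1)*(-34) = 10*(-34) = -340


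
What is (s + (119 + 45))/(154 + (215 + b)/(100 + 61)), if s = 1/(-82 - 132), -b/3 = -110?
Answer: 5650295/5422546 ≈ 1.0420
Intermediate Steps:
b = 330 (b = -3*(-110) = 330)
s = -1/214 (s = 1/(-214) = -1/214 ≈ -0.0046729)
(s + (119 + 45))/(154 + (215 + b)/(100 + 61)) = (-1/214 + (119 + 45))/(154 + (215 + 330)/(100 + 61)) = (-1/214 + 164)/(154 + 545/161) = 35095/(214*(154 + 545*(1/161))) = 35095/(214*(154 + 545/161)) = 35095/(214*(25339/161)) = (35095/214)*(161/25339) = 5650295/5422546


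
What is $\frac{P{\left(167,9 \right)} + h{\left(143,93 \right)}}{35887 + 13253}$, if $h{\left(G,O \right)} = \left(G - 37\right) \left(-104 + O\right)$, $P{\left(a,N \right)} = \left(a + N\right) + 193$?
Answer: $- \frac{797}{49140} \approx -0.016219$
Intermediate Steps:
$P{\left(a,N \right)} = 193 + N + a$ ($P{\left(a,N \right)} = \left(N + a\right) + 193 = 193 + N + a$)
$h{\left(G,O \right)} = \left(-104 + O\right) \left(-37 + G\right)$ ($h{\left(G,O \right)} = \left(-37 + G\right) \left(-104 + O\right) = \left(-104 + O\right) \left(-37 + G\right)$)
$\frac{P{\left(167,9 \right)} + h{\left(143,93 \right)}}{35887 + 13253} = \frac{\left(193 + 9 + 167\right) + \left(3848 - 14872 - 3441 + 143 \cdot 93\right)}{35887 + 13253} = \frac{369 + \left(3848 - 14872 - 3441 + 13299\right)}{49140} = \left(369 - 1166\right) \frac{1}{49140} = \left(-797\right) \frac{1}{49140} = - \frac{797}{49140}$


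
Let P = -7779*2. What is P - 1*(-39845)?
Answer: 24287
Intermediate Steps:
P = -15558
P - 1*(-39845) = -15558 - 1*(-39845) = -15558 + 39845 = 24287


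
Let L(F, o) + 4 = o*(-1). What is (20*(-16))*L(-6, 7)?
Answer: 3520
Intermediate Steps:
L(F, o) = -4 - o (L(F, o) = -4 + o*(-1) = -4 - o)
(20*(-16))*L(-6, 7) = (20*(-16))*(-4 - 1*7) = -320*(-4 - 7) = -320*(-11) = 3520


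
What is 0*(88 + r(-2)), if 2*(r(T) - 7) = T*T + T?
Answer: 0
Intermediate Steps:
r(T) = 7 + T/2 + T**2/2 (r(T) = 7 + (T*T + T)/2 = 7 + (T**2 + T)/2 = 7 + (T + T**2)/2 = 7 + (T/2 + T**2/2) = 7 + T/2 + T**2/2)
0*(88 + r(-2)) = 0*(88 + (7 + (1/2)*(-2) + (1/2)*(-2)**2)) = 0*(88 + (7 - 1 + (1/2)*4)) = 0*(88 + (7 - 1 + 2)) = 0*(88 + 8) = 0*96 = 0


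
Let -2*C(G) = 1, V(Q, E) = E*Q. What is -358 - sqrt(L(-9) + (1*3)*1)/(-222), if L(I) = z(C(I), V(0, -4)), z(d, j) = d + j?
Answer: -358 + sqrt(10)/444 ≈ -357.99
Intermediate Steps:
C(G) = -1/2 (C(G) = -1/2*1 = -1/2)
L(I) = -1/2 (L(I) = -1/2 - 4*0 = -1/2 + 0 = -1/2)
-358 - sqrt(L(-9) + (1*3)*1)/(-222) = -358 - sqrt(-1/2 + (1*3)*1)/(-222) = -358 - sqrt(-1/2 + 3*1)*(-1)/222 = -358 - sqrt(-1/2 + 3)*(-1)/222 = -358 - sqrt(5/2)*(-1)/222 = -358 - sqrt(10)/2*(-1)/222 = -358 - (-1)*sqrt(10)/444 = -358 + sqrt(10)/444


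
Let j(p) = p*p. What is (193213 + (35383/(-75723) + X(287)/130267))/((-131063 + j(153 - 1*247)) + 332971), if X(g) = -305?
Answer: 1905888595892957/2078822659392504 ≈ 0.91681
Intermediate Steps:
j(p) = p**2
(193213 + (35383/(-75723) + X(287)/130267))/((-131063 + j(153 - 1*247)) + 332971) = (193213 + (35383/(-75723) - 305/130267))/((-131063 + (153 - 1*247)**2) + 332971) = (193213 + (35383*(-1/75723) - 305*1/130267))/((-131063 + (153 - 247)**2) + 332971) = (193213 + (-35383/75723 - 305/130267))/((-131063 + (-94)**2) + 332971) = (193213 - 4632332776/9864208041)/((-131063 + 8836) + 332971) = 1905888595892957/(9864208041*(-122227 + 332971)) = (1905888595892957/9864208041)/210744 = (1905888595892957/9864208041)*(1/210744) = 1905888595892957/2078822659392504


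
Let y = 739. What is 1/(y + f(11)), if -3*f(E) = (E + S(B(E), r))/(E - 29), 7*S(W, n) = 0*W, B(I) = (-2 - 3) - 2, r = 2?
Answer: 54/39917 ≈ 0.0013528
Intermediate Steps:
B(I) = -7 (B(I) = -5 - 2 = -7)
S(W, n) = 0 (S(W, n) = (0*W)/7 = (⅐)*0 = 0)
f(E) = -E/(3*(-29 + E)) (f(E) = -(E + 0)/(3*(E - 29)) = -E/(3*(-29 + E)))
1/(y + f(11)) = 1/(739 - 1*11/(-87 + 3*11)) = 1/(739 - 1*11/(-87 + 33)) = 1/(739 - 1*11/(-54)) = 1/(739 - 1*11*(-1/54)) = 1/(739 + 11/54) = 1/(39917/54) = 54/39917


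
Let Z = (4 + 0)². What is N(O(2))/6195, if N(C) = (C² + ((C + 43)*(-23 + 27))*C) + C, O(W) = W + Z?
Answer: 1578/2065 ≈ 0.76416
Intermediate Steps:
Z = 16 (Z = 4² = 16)
O(W) = 16 + W (O(W) = W + 16 = 16 + W)
N(C) = C + C² + C*(172 + 4*C) (N(C) = (C² + ((43 + C)*4)*C) + C = (C² + (172 + 4*C)*C) + C = (C² + C*(172 + 4*C)) + C = C + C² + C*(172 + 4*C))
N(O(2))/6195 = ((16 + 2)*(173 + 5*(16 + 2)))/6195 = (18*(173 + 5*18))*(1/6195) = (18*(173 + 90))*(1/6195) = (18*263)*(1/6195) = 4734*(1/6195) = 1578/2065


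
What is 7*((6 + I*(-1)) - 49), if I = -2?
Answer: -287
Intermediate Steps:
7*((6 + I*(-1)) - 49) = 7*((6 - 2*(-1)) - 49) = 7*((6 + 2) - 49) = 7*(8 - 49) = 7*(-41) = -287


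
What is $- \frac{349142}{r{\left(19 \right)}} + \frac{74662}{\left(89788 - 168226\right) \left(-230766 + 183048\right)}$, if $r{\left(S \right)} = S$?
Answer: $- \frac{653402577967075}{35557592598} \approx -18376.0$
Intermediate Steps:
$- \frac{349142}{r{\left(19 \right)}} + \frac{74662}{\left(89788 - 168226\right) \left(-230766 + 183048\right)} = - \frac{349142}{19} + \frac{74662}{\left(89788 - 168226\right) \left(-230766 + 183048\right)} = \left(-349142\right) \frac{1}{19} + \frac{74662}{\left(-78438\right) \left(-47718\right)} = - \frac{349142}{19} + \frac{74662}{3742904484} = - \frac{349142}{19} + 74662 \cdot \frac{1}{3742904484} = - \frac{349142}{19} + \frac{37331}{1871452242} = - \frac{653402577967075}{35557592598}$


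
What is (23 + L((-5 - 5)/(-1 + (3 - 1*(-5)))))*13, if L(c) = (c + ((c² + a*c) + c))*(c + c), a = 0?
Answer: 112957/343 ≈ 329.32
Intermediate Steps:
L(c) = 2*c*(c² + 2*c) (L(c) = (c + ((c² + 0*c) + c))*(c + c) = (c + ((c² + 0) + c))*(2*c) = (c + (c² + c))*(2*c) = (c + (c + c²))*(2*c) = (c² + 2*c)*(2*c) = 2*c*(c² + 2*c))
(23 + L((-5 - 5)/(-1 + (3 - 1*(-5)))))*13 = (23 + 2*((-5 - 5)/(-1 + (3 - 1*(-5))))²*(2 + (-5 - 5)/(-1 + (3 - 1*(-5)))))*13 = (23 + 2*(-10/(-1 + (3 + 5)))²*(2 - 10/(-1 + (3 + 5))))*13 = (23 + 2*(-10/(-1 + 8))²*(2 - 10/(-1 + 8)))*13 = (23 + 2*(-10/7)²*(2 - 10/7))*13 = (23 + 2*(100/49)*(4/7))*13 = (23 + 800/343)*13 = (8689/343)*13 = 112957/343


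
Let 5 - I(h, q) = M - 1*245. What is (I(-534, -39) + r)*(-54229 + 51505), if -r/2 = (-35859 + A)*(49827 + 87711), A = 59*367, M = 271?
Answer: -10644655525740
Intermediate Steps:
I(h, q) = -21 (I(h, q) = 5 - (271 - 1*245) = 5 - (271 - 245) = 5 - 1*26 = 5 - 26 = -21)
A = 21653
r = 3907729656 (r = -2*(-35859 + 21653)*(49827 + 87711) = -(-28412)*137538 = -2*(-1953864828) = 3907729656)
(I(-534, -39) + r)*(-54229 + 51505) = (-21 + 3907729656)*(-54229 + 51505) = 3907729635*(-2724) = -10644655525740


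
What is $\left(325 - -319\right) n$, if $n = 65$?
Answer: $41860$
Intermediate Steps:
$\left(325 - -319\right) n = \left(325 - -319\right) 65 = \left(325 + 319\right) 65 = 644 \cdot 65 = 41860$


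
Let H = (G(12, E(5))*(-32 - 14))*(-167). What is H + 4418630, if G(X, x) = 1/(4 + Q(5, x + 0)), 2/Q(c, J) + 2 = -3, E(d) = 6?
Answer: 39786875/9 ≈ 4.4208e+6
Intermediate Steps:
Q(c, J) = -2/5 (Q(c, J) = 2/(-2 - 3) = 2/(-5) = 2*(-1/5) = -2/5)
G(X, x) = 5/18 (G(X, x) = 1/(4 - 2/5) = 1/(18/5) = 5/18)
H = 19205/9 (H = (5*(-32 - 14)/18)*(-167) = ((5/18)*(-46))*(-167) = -115/9*(-167) = 19205/9 ≈ 2133.9)
H + 4418630 = 19205/9 + 4418630 = 39786875/9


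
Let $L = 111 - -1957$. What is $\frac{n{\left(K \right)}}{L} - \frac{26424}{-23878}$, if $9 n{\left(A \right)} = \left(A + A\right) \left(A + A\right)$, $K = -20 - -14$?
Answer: $\frac{6878360}{6172463} \approx 1.1144$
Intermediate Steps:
$K = -6$ ($K = -20 + 14 = -6$)
$L = 2068$ ($L = 111 + 1957 = 2068$)
$n{\left(A \right)} = \frac{4 A^{2}}{9}$ ($n{\left(A \right)} = \frac{\left(A + A\right) \left(A + A\right)}{9} = \frac{2 A 2 A}{9} = \frac{4 A^{2}}{9}$)
$\frac{n{\left(K \right)}}{L} - \frac{26424}{-23878} = \frac{\frac{4}{9} \left(-6\right)^{2}}{2068} - \frac{26424}{-23878} = \frac{4}{9} \cdot 36 \cdot \frac{1}{2068} - - \frac{13212}{11939} = 16 \cdot \frac{1}{2068} + \frac{13212}{11939} = \frac{4}{517} + \frac{13212}{11939} = \frac{6878360}{6172463}$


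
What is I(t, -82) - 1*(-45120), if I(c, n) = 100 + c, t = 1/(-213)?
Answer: 9631859/213 ≈ 45220.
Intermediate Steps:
t = -1/213 ≈ -0.0046948
I(t, -82) - 1*(-45120) = (100 - 1/213) - 1*(-45120) = 21299/213 + 45120 = 9631859/213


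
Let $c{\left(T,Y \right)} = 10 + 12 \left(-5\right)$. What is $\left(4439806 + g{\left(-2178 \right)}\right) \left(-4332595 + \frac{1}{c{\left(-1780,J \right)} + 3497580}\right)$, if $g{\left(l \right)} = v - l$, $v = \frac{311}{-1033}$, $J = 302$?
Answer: $- \frac{69532336697199060027189}{3612948490} \approx -1.9245 \cdot 10^{13}$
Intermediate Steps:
$v = - \frac{311}{1033}$ ($v = 311 \left(- \frac{1}{1033}\right) = - \frac{311}{1033} \approx -0.30106$)
$c{\left(T,Y \right)} = -50$ ($c{\left(T,Y \right)} = 10 - 60 = -50$)
$g{\left(l \right)} = - \frac{311}{1033} - l$
$\left(4439806 + g{\left(-2178 \right)}\right) \left(-4332595 + \frac{1}{c{\left(-1780,J \right)} + 3497580}\right) = \left(4439806 - - \frac{2249563}{1033}\right) \left(-4332595 + \frac{1}{-50 + 3497580}\right) = \left(4439806 + \left(- \frac{311}{1033} + 2178\right)\right) \left(-4332595 + \frac{1}{3497530}\right) = \left(4439806 + \frac{2249563}{1033}\right) \left(-4332595 + \frac{1}{3497530}\right) = \frac{4588569161}{1033} \left(- \frac{15153380990349}{3497530}\right) = - \frac{69532336697199060027189}{3612948490}$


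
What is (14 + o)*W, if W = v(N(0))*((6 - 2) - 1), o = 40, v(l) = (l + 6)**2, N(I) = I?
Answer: 5832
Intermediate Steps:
v(l) = (6 + l)**2
W = 108 (W = (6 + 0)**2*((6 - 2) - 1) = 6**2*(4 - 1) = 36*3 = 108)
(14 + o)*W = (14 + 40)*108 = 54*108 = 5832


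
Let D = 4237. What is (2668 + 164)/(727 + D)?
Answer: 708/1241 ≈ 0.57051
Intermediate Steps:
(2668 + 164)/(727 + D) = (2668 + 164)/(727 + 4237) = 2832/4964 = 2832*(1/4964) = 708/1241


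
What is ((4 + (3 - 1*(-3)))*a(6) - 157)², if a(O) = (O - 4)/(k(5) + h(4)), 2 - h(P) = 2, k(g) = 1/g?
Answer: 3249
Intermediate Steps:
h(P) = 0 (h(P) = 2 - 1*2 = 2 - 2 = 0)
a(O) = -20 + 5*O (a(O) = (O - 4)/(1/5 + 0) = (-4 + O)/(⅕ + 0) = (-4 + O)/(⅕) = (-4 + O)*5 = -20 + 5*O)
((4 + (3 - 1*(-3)))*a(6) - 157)² = ((4 + (3 - 1*(-3)))*(-20 + 5*6) - 157)² = ((4 + (3 + 3))*(-20 + 30) - 157)² = ((4 + 6)*10 - 157)² = (10*10 - 157)² = (100 - 157)² = (-57)² = 3249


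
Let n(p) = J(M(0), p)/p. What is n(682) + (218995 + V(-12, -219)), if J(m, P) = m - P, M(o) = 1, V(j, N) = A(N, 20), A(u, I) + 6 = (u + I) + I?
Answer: 149227739/682 ≈ 2.1881e+5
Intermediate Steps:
A(u, I) = -6 + u + 2*I (A(u, I) = -6 + ((u + I) + I) = -6 + ((I + u) + I) = -6 + (u + 2*I) = -6 + u + 2*I)
V(j, N) = 34 + N (V(j, N) = -6 + N + 2*20 = -6 + N + 40 = 34 + N)
n(p) = (1 - p)/p
n(682) + (218995 + V(-12, -219)) = (1 - 1*682)/682 + (218995 + (34 - 219)) = (1 - 682)/682 + (218995 - 185) = (1/682)*(-681) + 218810 = -681/682 + 218810 = 149227739/682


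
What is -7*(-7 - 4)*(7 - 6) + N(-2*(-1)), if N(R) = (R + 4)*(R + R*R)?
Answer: 113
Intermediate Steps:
N(R) = (4 + R)*(R + R²)
-7*(-7 - 4)*(7 - 6) + N(-2*(-1)) = -7*(-7 - 4)*(7 - 6) + (-2*(-1))*(4 + (-2*(-1))² + 5*(-2*(-1))) = -(-77) + 2*(4 + 2² + 5*2) = -7*(-11) + 2*(4 + 4 + 10) = 77 + 2*18 = 77 + 36 = 113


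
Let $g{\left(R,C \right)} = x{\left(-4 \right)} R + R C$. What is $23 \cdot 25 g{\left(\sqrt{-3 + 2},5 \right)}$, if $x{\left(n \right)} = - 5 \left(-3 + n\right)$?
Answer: $23000 i \approx 23000.0 i$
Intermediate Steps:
$x{\left(n \right)} = 15 - 5 n$
$g{\left(R,C \right)} = 35 R + C R$ ($g{\left(R,C \right)} = \left(15 - -20\right) R + R C = \left(15 + 20\right) R + C R = 35 R + C R$)
$23 \cdot 25 g{\left(\sqrt{-3 + 2},5 \right)} = 23 \cdot 25 \sqrt{-3 + 2} \left(35 + 5\right) = 575 \sqrt{-1} \cdot 40 = 575 i 40 = 575 \cdot 40 i = 23000 i$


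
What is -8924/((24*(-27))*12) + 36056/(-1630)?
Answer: -33228167/1584360 ≈ -20.973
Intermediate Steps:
-8924/((24*(-27))*12) + 36056/(-1630) = -8924/((-648*12)) + 36056*(-1/1630) = -8924/(-7776) - 18028/815 = -8924*(-1/7776) - 18028/815 = 2231/1944 - 18028/815 = -33228167/1584360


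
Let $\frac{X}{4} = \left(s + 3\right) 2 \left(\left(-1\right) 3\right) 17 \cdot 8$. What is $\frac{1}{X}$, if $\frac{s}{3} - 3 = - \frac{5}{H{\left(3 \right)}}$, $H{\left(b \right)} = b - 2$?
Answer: $\frac{1}{9792} \approx 0.00010212$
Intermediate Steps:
$H{\left(b \right)} = -2 + b$
$s = -6$ ($s = 9 + 3 \left(- \frac{5}{-2 + 3}\right) = 9 + 3 \left(- \frac{5}{1}\right) = 9 + 3 \left(\left(-5\right) 1\right) = 9 + 3 \left(-5\right) = 9 - 15 = -6$)
$X = 9792$ ($X = 4 \left(-6 + 3\right) 2 \left(\left(-1\right) 3\right) 17 \cdot 8 = 4 \left(-3\right) 2 \left(-3\right) 17 \cdot 8 = 4 \left(-6\right) \left(-3\right) 17 \cdot 8 = 4 \cdot 18 \cdot 17 \cdot 8 = 4 \cdot 306 \cdot 8 = 4 \cdot 2448 = 9792$)
$\frac{1}{X} = \frac{1}{9792}$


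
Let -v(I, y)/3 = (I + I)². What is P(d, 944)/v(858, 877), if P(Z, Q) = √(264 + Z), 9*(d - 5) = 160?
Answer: -√2581/26501904 ≈ -1.9170e-6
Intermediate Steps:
d = 205/9 (d = 5 + (⅑)*160 = 5 + 160/9 = 205/9 ≈ 22.778)
v(I, y) = -12*I² (v(I, y) = -3*(I + I)² = -3*4*I² = -12*I²)
P(d, 944)/v(858, 877) = √(264 + 205/9)/((-12*858²)) = √(2581/9)/((-12*736164)) = (√2581/3)/(-8833968) = (√2581/3)*(-1/8833968) = -√2581/26501904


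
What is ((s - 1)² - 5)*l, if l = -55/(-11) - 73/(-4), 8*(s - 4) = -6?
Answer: 93/64 ≈ 1.4531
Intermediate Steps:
s = 13/4 (s = 4 + (⅛)*(-6) = 4 - ¾ = 13/4 ≈ 3.2500)
l = 93/4 (l = -55*(-1/11) - 73*(-¼) = 5 + 73/4 = 93/4 ≈ 23.250)
((s - 1)² - 5)*l = ((13/4 - 1)² - 5)*(93/4) = ((9/4)² - 5)*(93/4) = (81/16 - 5)*(93/4) = (1/16)*(93/4) = 93/64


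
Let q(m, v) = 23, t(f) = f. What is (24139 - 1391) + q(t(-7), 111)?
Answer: 22771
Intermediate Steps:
(24139 - 1391) + q(t(-7), 111) = (24139 - 1391) + 23 = 22748 + 23 = 22771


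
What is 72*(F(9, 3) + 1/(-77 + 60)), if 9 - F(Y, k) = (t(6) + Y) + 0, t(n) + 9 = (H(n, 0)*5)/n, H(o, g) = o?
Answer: 4824/17 ≈ 283.76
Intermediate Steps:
t(n) = -4 (t(n) = -9 + (n*5)/n = -9 + (5*n)/n = -9 + 5 = -4)
F(Y, k) = 13 - Y (F(Y, k) = 9 - ((-4 + Y) + 0) = 9 - (-4 + Y) = 9 + (4 - Y) = 13 - Y)
72*(F(9, 3) + 1/(-77 + 60)) = 72*((13 - 1*9) + 1/(-77 + 60)) = 72*((13 - 9) + 1/(-17)) = 72*(4 - 1/17) = 72*(67/17) = 4824/17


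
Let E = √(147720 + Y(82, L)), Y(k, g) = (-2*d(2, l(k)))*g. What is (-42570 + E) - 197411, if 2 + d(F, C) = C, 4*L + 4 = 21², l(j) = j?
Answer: -239981 + 8*√2035 ≈ -2.3962e+5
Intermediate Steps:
L = 437/4 (L = -1 + (¼)*21² = -1 + (¼)*441 = -1 + 441/4 = 437/4 ≈ 109.25)
d(F, C) = -2 + C
Y(k, g) = g*(4 - 2*k) (Y(k, g) = (-2*(-2 + k))*g = (4 - 2*k)*g = g*(4 - 2*k))
E = 8*√2035 (E = √(147720 + 2*(437/4)*(2 - 1*82)) = √(147720 + 2*(437/4)*(2 - 82)) = √(147720 + 2*(437/4)*(-80)) = √(147720 - 17480) = √130240 = 8*√2035 ≈ 360.89)
(-42570 + E) - 197411 = (-42570 + 8*√2035) - 197411 = -239981 + 8*√2035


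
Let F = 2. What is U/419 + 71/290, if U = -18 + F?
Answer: 25109/121510 ≈ 0.20664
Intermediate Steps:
U = -16 (U = -18 + 2 = -16)
U/419 + 71/290 = -16/419 + 71/290 = 25109/121510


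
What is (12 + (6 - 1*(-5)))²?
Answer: 529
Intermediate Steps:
(12 + (6 - 1*(-5)))² = (12 + (6 + 5))² = (12 + 11)² = 23² = 529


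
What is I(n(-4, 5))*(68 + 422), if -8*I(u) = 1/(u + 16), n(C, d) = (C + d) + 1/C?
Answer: -245/67 ≈ -3.6567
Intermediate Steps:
n(C, d) = C + d + 1/C
I(u) = -1/(8*(16 + u)) (I(u) = -1/(8*(u + 16)) = -1/(8*(16 + u)))
I(n(-4, 5))*(68 + 422) = (-1/(128 + 8*(-4 + 5 + 1/(-4))))*(68 + 422) = -1/(128 + 8*(-4 + 5 - 1/4))*490 = -1/(128 + 8*(3/4))*490 = -1/(128 + 6)*490 = -1/134*490 = -245/67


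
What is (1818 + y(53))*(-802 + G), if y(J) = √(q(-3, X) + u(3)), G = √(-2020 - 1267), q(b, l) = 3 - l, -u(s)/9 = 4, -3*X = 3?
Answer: -2*(802 - I*√3287)*(909 + 2*I*√2) ≈ -1.4584e+6 + 99694.0*I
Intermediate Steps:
X = -1 (X = -⅓*3 = -1)
u(s) = -36 (u(s) = -9*4 = -36)
G = I*√3287 (G = √(-3287) = I*√3287 ≈ 57.332*I)
y(J) = 4*I*√2 (y(J) = √((3 - 1*(-1)) - 36) = √((3 + 1) - 36) = √(4 - 36) = √(-32) = 4*I*√2)
(1818 + y(53))*(-802 + G) = (1818 + 4*I*√2)*(-802 + I*√3287) = (-802 + I*√3287)*(1818 + 4*I*√2)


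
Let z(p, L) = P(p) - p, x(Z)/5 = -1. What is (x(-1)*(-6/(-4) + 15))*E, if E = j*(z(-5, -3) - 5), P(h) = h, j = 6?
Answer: 2475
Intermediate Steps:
x(Z) = -5 (x(Z) = 5*(-1) = -5)
z(p, L) = 0 (z(p, L) = p - p = 0)
E = -30 (E = 6*(0 - 5) = 6*(-5) = -30)
(x(-1)*(-6/(-4) + 15))*E = -5*(-6/(-4) + 15)*(-30) = -5*(-6*(-¼) + 15)*(-30) = -5*(3/2 + 15)*(-30) = -5*33/2*(-30) = -165/2*(-30) = 2475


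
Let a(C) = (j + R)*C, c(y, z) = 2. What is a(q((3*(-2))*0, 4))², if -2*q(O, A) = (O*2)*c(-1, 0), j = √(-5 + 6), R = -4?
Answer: 0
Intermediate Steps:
j = 1 (j = √1 = 1)
q(O, A) = -2*O (q(O, A) = -O*2*2/2 = -2*O*2/2 = -2*O)
a(C) = -3*C (a(C) = (1 - 4)*C = -3*C)
a(q((3*(-2))*0, 4))² = (-(-6)*(3*(-2))*0)² = (-(-6)*(-6*0))² = (-(-6)*0)² = (-3*0)² = 0² = 0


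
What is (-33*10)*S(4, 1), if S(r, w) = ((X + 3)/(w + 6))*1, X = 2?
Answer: -1650/7 ≈ -235.71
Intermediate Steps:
S(r, w) = 5/(6 + w) (S(r, w) = ((2 + 3)/(w + 6))*1 = (5/(6 + w))*1 = 5/(6 + w))
(-33*10)*S(4, 1) = (-33*10)*(5/(6 + 1)) = -1650/7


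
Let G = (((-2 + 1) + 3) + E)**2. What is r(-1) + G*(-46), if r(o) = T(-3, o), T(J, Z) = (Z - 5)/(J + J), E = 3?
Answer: -1149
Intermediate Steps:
T(J, Z) = (-5 + Z)/(2*J) (T(J, Z) = (-5 + Z)/((2*J)) = (-5 + Z)*(1/(2*J)) = (-5 + Z)/(2*J))
r(o) = 5/6 - o/6 (r(o) = (1/2)*(-5 + o)/(-3) = (1/2)*(-1/3)*(-5 + o) = 5/6 - o/6)
G = 25 (G = (((-2 + 1) + 3) + 3)**2 = ((-1 + 3) + 3)**2 = (2 + 3)**2 = 5**2 = 25)
r(-1) + G*(-46) = (5/6 - 1/6*(-1)) + 25*(-46) = (5/6 + 1/6) - 1150 = 1 - 1150 = -1149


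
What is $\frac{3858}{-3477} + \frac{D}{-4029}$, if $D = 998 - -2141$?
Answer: $- \frac{8819395}{4669611} \approx -1.8887$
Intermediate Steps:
$D = 3139$ ($D = 998 + 2141 = 3139$)
$\frac{3858}{-3477} + \frac{D}{-4029} = \frac{3858}{-3477} + \frac{3139}{-4029} = 3858 \left(- \frac{1}{3477}\right) + 3139 \left(- \frac{1}{4029}\right) = - \frac{1286}{1159} - \frac{3139}{4029} = - \frac{8819395}{4669611}$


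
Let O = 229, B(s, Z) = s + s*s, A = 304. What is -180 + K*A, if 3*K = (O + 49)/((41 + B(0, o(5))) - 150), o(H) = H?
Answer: -143372/327 ≈ -438.45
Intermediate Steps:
B(s, Z) = s + s**2
K = -278/327 (K = ((229 + 49)/((41 + 0*(1 + 0)) - 150))/3 = (278/((41 + 0*1) - 150))/3 = (278/((41 + 0) - 150))/3 = (278/(41 - 150))/3 = (278/(-109))/3 = (278*(-1/109))/3 = (1/3)*(-278/109) = -278/327 ≈ -0.85015)
-180 + K*A = -180 - 278/327*304 = -180 - 84512/327 = -143372/327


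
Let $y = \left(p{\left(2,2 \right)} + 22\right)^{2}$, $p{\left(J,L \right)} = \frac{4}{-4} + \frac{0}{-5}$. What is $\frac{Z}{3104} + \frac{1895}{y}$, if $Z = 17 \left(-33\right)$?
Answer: $\frac{5634679}{1368864} \approx 4.1163$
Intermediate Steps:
$p{\left(J,L \right)} = -1$ ($p{\left(J,L \right)} = 4 \left(- \frac{1}{4}\right) + 0 \left(- \frac{1}{5}\right) = -1 + 0 = -1$)
$Z = -561$
$y = 441$ ($y = \left(-1 + 22\right)^{2} = 21^{2} = 441$)
$\frac{Z}{3104} + \frac{1895}{y} = - \frac{561}{3104} + \frac{1895}{441} = \frac{5634679}{1368864}$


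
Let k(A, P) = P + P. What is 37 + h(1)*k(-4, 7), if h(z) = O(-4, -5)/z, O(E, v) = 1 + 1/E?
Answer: 95/2 ≈ 47.500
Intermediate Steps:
h(z) = 3/(4*z) (h(z) = ((1 - 4)/(-4))/z = (-¼*(-3))/z = 3/(4*z))
k(A, P) = 2*P
37 + h(1)*k(-4, 7) = 37 + ((¾)/1)*(2*7) = 37 + ((¾)*1)*14 = 37 + (¾)*14 = 37 + 21/2 = 95/2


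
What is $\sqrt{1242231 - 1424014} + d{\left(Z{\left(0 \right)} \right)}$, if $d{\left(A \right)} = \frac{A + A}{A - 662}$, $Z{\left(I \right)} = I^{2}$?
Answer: $i \sqrt{181783} \approx 426.36 i$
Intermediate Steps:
$d{\left(A \right)} = \frac{2 A}{-662 + A}$
$\sqrt{1242231 - 1424014} + d{\left(Z{\left(0 \right)} \right)} = \sqrt{1242231 - 1424014} + \frac{2 \cdot 0^{2}}{-662 + 0^{2}} = \sqrt{-181783} + 2 \cdot 0 \frac{1}{-662 + 0} = i \sqrt{181783} + 2 \cdot 0 \frac{1}{-662} = i \sqrt{181783} + 2 \cdot 0 \left(- \frac{1}{662}\right) = i \sqrt{181783} + 0 = i \sqrt{181783}$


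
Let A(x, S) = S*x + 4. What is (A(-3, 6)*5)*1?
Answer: -70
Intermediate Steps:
A(x, S) = 4 + S*x
(A(-3, 6)*5)*1 = ((4 + 6*(-3))*5)*1 = ((4 - 18)*5)*1 = -14*5*1 = -70*1 = -70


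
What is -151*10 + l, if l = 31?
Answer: -1479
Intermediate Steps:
-151*10 + l = -151*10 + 31 = -1510 + 31 = -1479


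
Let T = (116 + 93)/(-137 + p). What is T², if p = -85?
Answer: 43681/49284 ≈ 0.88631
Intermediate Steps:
T = -209/222 (T = (116 + 93)/(-137 - 85) = 209/(-222) = 209*(-1/222) = -209/222 ≈ -0.94144)
T² = (-209/222)² = 43681/49284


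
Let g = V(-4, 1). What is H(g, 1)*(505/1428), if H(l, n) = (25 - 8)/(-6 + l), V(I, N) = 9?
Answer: 505/252 ≈ 2.0040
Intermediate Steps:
g = 9
H(l, n) = 17/(-6 + l)
H(g, 1)*(505/1428) = (17/(-6 + 9))*(505/1428) = (17/3)*(505*(1/1428)) = (17*(⅓))*(505/1428) = (17/3)*(505/1428) = 505/252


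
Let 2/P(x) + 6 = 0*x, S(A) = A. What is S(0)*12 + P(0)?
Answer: -1/3 ≈ -0.33333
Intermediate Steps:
P(x) = -1/3 (P(x) = 2/(-6 + 0*x) = 2/(-6 + 0) = 2/(-6) = 2*(-1/6) = -1/3)
S(0)*12 + P(0) = 0*12 - 1/3 = 0 - 1/3 = -1/3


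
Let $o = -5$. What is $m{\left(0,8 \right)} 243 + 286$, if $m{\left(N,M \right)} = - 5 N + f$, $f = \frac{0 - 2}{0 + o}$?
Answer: $\frac{1916}{5} \approx 383.2$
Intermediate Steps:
$f = \frac{2}{5}$ ($f = \frac{0 - 2}{0 - 5} = - \frac{2}{-5} = \left(-2\right) \left(- \frac{1}{5}\right) = \frac{2}{5} \approx 0.4$)
$m{\left(N,M \right)} = \frac{2}{5} - 5 N$ ($m{\left(N,M \right)} = - 5 N + \frac{2}{5} = \frac{2}{5} - 5 N$)
$m{\left(0,8 \right)} 243 + 286 = \left(\frac{2}{5} - 0\right) 243 + 286 = \left(\frac{2}{5} + 0\right) 243 + 286 = \frac{2}{5} \cdot 243 + 286 = \frac{486}{5} + 286 = \frac{1916}{5}$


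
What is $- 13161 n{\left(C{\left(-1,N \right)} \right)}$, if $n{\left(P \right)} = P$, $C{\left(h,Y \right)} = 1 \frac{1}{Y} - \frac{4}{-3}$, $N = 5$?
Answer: $- \frac{100901}{5} \approx -20180.0$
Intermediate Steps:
$C{\left(h,Y \right)} = \frac{4}{3} + \frac{1}{Y}$ ($C{\left(h,Y \right)} = \frac{1}{Y} - - \frac{4}{3} = \frac{1}{Y} + \frac{4}{3} = \frac{4}{3} + \frac{1}{Y}$)
$- 13161 n{\left(C{\left(-1,N \right)} \right)} = - 13161 \left(\frac{4}{3} + \frac{1}{5}\right) = \left(-13161\right) \frac{23}{15} = - \frac{100901}{5}$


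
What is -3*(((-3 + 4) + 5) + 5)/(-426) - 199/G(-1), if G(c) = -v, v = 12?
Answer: 14195/852 ≈ 16.661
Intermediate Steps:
G(c) = -12 (G(c) = -1*12 = -12)
-3*(((-3 + 4) + 5) + 5)/(-426) - 199/G(-1) = -3*(((-3 + 4) + 5) + 5)/(-426) - 199/(-12) = -3*((1 + 5) + 5)*(-1/426) - 199*(-1/12) = -3*(6 + 5)*(-1/426) + 199/12 = -3*11*(-1/426) + 199/12 = -33*(-1/426) + 199/12 = 11/142 + 199/12 = 14195/852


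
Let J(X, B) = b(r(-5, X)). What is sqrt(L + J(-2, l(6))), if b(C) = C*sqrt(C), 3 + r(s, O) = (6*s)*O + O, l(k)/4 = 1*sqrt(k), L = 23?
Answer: sqrt(23 + 55*sqrt(55)) ≈ 20.758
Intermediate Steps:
l(k) = 4*sqrt(k) (l(k) = 4*(1*sqrt(k)) = 4*sqrt(k))
r(s, O) = -3 + O + 6*O*s (r(s, O) = -3 + ((6*s)*O + O) = -3 + (6*O*s + O) = -3 + (O + 6*O*s) = -3 + O + 6*O*s)
b(C) = C**(3/2)
J(X, B) = (-3 - 29*X)**(3/2) (J(X, B) = (-3 + X + 6*X*(-5))**(3/2) = (-3 + X - 30*X)**(3/2) = (-3 - 29*X)**(3/2))
sqrt(L + J(-2, l(6))) = sqrt(23 + (-3 - 29*(-2))**(3/2)) = sqrt(23 + (-3 + 58)**(3/2)) = sqrt(23 + 55**(3/2)) = sqrt(23 + 55*sqrt(55))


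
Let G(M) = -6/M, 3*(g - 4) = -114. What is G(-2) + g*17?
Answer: -575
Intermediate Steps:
g = -34 (g = 4 + (⅓)*(-114) = 4 - 38 = -34)
G(-2) + g*17 = -6/(-2) - 34*17 = -6*(-½) - 578 = 3 - 578 = -575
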